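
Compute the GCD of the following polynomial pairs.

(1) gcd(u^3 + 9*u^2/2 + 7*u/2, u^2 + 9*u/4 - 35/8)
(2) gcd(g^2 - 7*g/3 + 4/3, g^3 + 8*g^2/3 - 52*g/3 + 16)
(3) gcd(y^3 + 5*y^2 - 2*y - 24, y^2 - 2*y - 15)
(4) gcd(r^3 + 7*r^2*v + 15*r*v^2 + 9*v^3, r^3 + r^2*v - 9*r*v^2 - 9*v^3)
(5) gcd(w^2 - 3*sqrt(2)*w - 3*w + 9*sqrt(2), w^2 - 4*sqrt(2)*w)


(1) = gcd(u*(u + 1)*(u + 7/2), (u - 5/4)*(u + 7/2)) = u + 7/2
(2) = g - 4/3
(3) = gcd((y - 2)*(y + 3)*(y + 4), (y - 5)*(y + 3)) = y + 3
(4) = r^2 + 4*r*v + 3*v^2
(5) = 1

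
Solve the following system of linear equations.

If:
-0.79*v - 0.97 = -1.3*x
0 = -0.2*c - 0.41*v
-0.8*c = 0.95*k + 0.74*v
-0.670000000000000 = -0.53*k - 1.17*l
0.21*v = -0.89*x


Then:
c = 1.81
k = -0.84
l = 0.95
v = -0.88
x = 0.21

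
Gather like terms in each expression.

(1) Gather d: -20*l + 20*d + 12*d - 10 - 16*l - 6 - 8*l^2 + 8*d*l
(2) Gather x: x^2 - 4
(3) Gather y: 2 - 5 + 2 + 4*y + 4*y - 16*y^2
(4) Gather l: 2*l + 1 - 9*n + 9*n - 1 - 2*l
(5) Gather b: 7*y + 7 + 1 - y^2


(1) = d*(8*l + 32) - 8*l^2 - 36*l - 16
(2) = x^2 - 4
(3) = -16*y^2 + 8*y - 1
(4) = 0
(5) = -y^2 + 7*y + 8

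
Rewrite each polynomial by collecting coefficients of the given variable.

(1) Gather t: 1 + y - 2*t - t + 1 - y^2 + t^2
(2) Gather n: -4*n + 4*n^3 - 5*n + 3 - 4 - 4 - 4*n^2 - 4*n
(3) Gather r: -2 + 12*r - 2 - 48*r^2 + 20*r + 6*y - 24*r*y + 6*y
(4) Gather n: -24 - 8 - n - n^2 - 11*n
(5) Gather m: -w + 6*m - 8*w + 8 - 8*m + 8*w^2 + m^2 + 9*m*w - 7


(1) = t^2 - 3*t - y^2 + y + 2
(2) = 4*n^3 - 4*n^2 - 13*n - 5
(3) = -48*r^2 + r*(32 - 24*y) + 12*y - 4
(4) = -n^2 - 12*n - 32
(5) = m^2 + m*(9*w - 2) + 8*w^2 - 9*w + 1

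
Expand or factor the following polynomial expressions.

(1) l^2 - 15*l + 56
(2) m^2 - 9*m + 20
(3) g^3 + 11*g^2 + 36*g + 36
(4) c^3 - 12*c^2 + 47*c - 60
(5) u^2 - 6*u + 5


(1) = (l - 8)*(l - 7)
(2) = (m - 5)*(m - 4)
(3) = (g + 2)*(g + 3)*(g + 6)
(4) = (c - 5)*(c - 4)*(c - 3)
(5) = (u - 5)*(u - 1)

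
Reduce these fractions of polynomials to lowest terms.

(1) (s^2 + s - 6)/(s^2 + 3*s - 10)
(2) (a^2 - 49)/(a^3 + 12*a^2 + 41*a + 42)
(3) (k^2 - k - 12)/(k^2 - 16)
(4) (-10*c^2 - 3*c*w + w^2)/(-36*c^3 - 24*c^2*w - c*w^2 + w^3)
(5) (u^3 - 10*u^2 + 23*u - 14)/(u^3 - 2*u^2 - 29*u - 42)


(1) = (s + 3)/(s + 5)
(2) = (a - 7)/(a^2 + 5*a + 6)
(3) = (k + 3)/(k + 4)
(4) = (-5*c + w)/(-18*c^2 - 3*c*w + w^2)
(5) = (u^2 - 3*u + 2)/(u^2 + 5*u + 6)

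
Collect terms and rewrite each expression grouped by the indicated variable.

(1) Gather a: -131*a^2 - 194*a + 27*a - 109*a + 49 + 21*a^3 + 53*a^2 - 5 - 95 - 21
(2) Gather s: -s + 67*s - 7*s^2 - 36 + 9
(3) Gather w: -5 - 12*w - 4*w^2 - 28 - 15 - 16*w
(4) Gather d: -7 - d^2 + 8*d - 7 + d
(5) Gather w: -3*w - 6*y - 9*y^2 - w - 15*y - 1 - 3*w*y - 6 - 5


(1) = 21*a^3 - 78*a^2 - 276*a - 72
(2) = -7*s^2 + 66*s - 27
(3) = -4*w^2 - 28*w - 48
(4) = -d^2 + 9*d - 14
(5) = w*(-3*y - 4) - 9*y^2 - 21*y - 12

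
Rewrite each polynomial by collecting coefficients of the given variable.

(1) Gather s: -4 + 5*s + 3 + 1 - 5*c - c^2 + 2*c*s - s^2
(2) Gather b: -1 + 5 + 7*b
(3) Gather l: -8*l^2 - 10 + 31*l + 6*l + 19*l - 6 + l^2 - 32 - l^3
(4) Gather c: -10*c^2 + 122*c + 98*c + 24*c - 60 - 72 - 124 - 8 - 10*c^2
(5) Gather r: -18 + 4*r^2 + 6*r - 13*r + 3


(1) = -c^2 - 5*c - s^2 + s*(2*c + 5)
(2) = 7*b + 4
(3) = -l^3 - 7*l^2 + 56*l - 48
(4) = -20*c^2 + 244*c - 264
(5) = 4*r^2 - 7*r - 15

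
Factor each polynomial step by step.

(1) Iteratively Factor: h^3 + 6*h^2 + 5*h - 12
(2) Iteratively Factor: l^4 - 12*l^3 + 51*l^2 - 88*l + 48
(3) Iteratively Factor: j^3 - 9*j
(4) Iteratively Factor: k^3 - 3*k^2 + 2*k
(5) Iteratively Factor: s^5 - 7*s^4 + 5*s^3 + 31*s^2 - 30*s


(1) = (h - 1)*(h^2 + 7*h + 12) = (h - 1)*(h + 4)*(h + 3)
(2) = (l - 4)*(l^3 - 8*l^2 + 19*l - 12) = (l - 4)^2*(l^2 - 4*l + 3) = (l - 4)^2*(l - 3)*(l - 1)
(3) = (j - 3)*(j^2 + 3*j) = j*(j - 3)*(j + 3)
(4) = (k)*(k^2 - 3*k + 2) = k*(k - 2)*(k - 1)
(5) = (s + 2)*(s^4 - 9*s^3 + 23*s^2 - 15*s) = (s - 1)*(s + 2)*(s^3 - 8*s^2 + 15*s) = s*(s - 1)*(s + 2)*(s^2 - 8*s + 15) = s*(s - 5)*(s - 1)*(s + 2)*(s - 3)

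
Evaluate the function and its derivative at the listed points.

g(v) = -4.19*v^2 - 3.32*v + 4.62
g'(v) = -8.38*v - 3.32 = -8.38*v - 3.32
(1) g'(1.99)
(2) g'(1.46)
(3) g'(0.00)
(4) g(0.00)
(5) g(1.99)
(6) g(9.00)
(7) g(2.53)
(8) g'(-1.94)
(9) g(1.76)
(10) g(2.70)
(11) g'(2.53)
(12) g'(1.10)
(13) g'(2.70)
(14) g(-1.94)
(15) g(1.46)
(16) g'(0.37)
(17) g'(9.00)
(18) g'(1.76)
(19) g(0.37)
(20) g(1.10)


(1) = -20.00
(2) = -15.55
(3) = -3.32
(4) = 4.62
(5) = -18.58
(6) = -364.65
(7) = -30.60
(8) = 12.94
(9) = -14.20
(10) = -34.89
(11) = -24.52
(12) = -12.54
(13) = -25.95
(14) = -4.71
(15) = -9.16
(16) = -6.42
(17) = -78.74
(18) = -18.07
(19) = 2.82
(20) = -4.10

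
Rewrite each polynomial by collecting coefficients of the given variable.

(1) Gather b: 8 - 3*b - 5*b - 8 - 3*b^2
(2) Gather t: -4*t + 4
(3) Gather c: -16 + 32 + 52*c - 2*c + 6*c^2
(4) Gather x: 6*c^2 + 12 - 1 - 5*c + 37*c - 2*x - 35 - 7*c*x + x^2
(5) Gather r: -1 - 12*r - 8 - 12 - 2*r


(1) = -3*b^2 - 8*b
(2) = 4 - 4*t
(3) = 6*c^2 + 50*c + 16
(4) = 6*c^2 + 32*c + x^2 + x*(-7*c - 2) - 24
(5) = -14*r - 21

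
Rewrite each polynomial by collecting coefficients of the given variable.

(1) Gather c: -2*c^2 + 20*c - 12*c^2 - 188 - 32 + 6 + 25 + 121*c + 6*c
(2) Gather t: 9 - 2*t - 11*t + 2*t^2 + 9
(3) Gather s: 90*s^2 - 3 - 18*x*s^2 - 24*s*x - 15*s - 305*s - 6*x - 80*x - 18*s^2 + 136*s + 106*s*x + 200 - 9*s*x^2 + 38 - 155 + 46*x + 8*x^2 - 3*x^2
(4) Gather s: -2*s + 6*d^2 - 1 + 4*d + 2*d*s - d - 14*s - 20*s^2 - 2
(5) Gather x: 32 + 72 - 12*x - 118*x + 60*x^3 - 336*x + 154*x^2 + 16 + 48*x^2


(1) = -14*c^2 + 147*c - 189
(2) = 2*t^2 - 13*t + 18
(3) = s^2*(72 - 18*x) + s*(-9*x^2 + 82*x - 184) + 5*x^2 - 40*x + 80
(4) = 6*d^2 + 3*d - 20*s^2 + s*(2*d - 16) - 3
(5) = 60*x^3 + 202*x^2 - 466*x + 120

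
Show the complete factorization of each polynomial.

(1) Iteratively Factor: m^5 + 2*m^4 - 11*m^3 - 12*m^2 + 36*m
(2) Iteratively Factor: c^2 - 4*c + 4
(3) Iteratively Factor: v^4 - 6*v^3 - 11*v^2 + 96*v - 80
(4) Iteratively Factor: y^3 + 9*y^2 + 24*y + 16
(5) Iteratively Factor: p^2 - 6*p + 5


(1) = (m - 2)*(m^4 + 4*m^3 - 3*m^2 - 18*m) = (m - 2)^2*(m^3 + 6*m^2 + 9*m) = (m - 2)^2*(m + 3)*(m^2 + 3*m) = (m - 2)^2*(m + 3)^2*(m)
(2) = (c - 2)*(c - 2)
(3) = (v + 4)*(v^3 - 10*v^2 + 29*v - 20) = (v - 5)*(v + 4)*(v^2 - 5*v + 4) = (v - 5)*(v - 1)*(v + 4)*(v - 4)
(4) = (y + 4)*(y^2 + 5*y + 4) = (y + 4)^2*(y + 1)
(5) = (p - 1)*(p - 5)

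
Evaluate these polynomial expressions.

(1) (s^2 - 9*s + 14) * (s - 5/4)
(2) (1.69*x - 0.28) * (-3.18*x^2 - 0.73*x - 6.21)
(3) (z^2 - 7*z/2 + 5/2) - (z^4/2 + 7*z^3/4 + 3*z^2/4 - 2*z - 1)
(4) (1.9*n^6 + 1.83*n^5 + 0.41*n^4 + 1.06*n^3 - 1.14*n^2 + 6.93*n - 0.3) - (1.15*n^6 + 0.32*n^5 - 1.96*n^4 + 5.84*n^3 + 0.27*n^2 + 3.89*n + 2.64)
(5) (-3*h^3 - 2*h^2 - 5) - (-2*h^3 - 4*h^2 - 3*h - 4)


(1) = s^3 - 41*s^2/4 + 101*s/4 - 35/2
(2) = -5.3742*x^3 - 0.3433*x^2 - 10.2905*x + 1.7388
(3) = -z^4/2 - 7*z^3/4 + z^2/4 - 3*z/2 + 7/2
(4) = 0.75*n^6 + 1.51*n^5 + 2.37*n^4 - 4.78*n^3 - 1.41*n^2 + 3.04*n - 2.94
(5) = -h^3 + 2*h^2 + 3*h - 1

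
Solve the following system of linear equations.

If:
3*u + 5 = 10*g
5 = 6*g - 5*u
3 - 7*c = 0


Then:
c = 3/7
g = 5/16
u = -5/8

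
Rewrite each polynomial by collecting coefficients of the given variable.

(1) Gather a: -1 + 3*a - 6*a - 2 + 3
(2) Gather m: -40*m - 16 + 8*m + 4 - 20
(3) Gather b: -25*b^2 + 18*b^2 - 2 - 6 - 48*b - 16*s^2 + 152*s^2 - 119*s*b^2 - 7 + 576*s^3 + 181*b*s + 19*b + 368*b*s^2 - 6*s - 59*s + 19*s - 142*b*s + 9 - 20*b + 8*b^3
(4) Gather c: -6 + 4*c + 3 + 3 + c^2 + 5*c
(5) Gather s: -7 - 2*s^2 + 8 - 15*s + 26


(1) = -3*a
(2) = -32*m - 32
(3) = 8*b^3 + b^2*(-119*s - 7) + b*(368*s^2 + 39*s - 49) + 576*s^3 + 136*s^2 - 46*s - 6
(4) = c^2 + 9*c
(5) = -2*s^2 - 15*s + 27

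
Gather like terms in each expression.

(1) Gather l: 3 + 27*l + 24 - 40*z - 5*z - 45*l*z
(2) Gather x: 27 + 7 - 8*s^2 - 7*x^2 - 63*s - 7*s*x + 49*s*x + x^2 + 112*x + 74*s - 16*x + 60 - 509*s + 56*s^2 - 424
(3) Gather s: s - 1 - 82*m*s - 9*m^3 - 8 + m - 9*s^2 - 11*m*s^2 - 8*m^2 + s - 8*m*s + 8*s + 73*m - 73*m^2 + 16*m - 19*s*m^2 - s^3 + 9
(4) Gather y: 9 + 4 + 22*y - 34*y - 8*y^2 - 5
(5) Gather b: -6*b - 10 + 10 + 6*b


(1) = l*(27 - 45*z) - 45*z + 27
(2) = 48*s^2 - 498*s - 6*x^2 + x*(42*s + 96) - 330
(3) = -9*m^3 - 81*m^2 + 90*m - s^3 + s^2*(-11*m - 9) + s*(-19*m^2 - 90*m + 10)
(4) = -8*y^2 - 12*y + 8
(5) = 0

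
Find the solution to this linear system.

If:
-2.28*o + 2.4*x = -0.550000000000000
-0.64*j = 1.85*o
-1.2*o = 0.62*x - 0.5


Then:
j = -1.04
o = 0.36
x = 0.11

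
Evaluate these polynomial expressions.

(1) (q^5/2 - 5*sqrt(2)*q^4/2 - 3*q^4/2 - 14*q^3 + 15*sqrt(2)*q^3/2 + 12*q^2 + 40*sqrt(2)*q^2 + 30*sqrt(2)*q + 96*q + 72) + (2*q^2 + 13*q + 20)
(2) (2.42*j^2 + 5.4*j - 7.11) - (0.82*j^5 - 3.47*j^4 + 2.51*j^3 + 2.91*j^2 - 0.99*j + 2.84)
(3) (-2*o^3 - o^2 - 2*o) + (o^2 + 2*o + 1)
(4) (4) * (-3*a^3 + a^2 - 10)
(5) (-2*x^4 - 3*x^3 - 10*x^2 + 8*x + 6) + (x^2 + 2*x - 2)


(1) = q^5/2 - 5*sqrt(2)*q^4/2 - 3*q^4/2 - 14*q^3 + 15*sqrt(2)*q^3/2 + 14*q^2 + 40*sqrt(2)*q^2 + 30*sqrt(2)*q + 109*q + 92
(2) = -0.82*j^5 + 3.47*j^4 - 2.51*j^3 - 0.49*j^2 + 6.39*j - 9.95
(3) = 1 - 2*o^3
(4) = -12*a^3 + 4*a^2 - 40
(5) = -2*x^4 - 3*x^3 - 9*x^2 + 10*x + 4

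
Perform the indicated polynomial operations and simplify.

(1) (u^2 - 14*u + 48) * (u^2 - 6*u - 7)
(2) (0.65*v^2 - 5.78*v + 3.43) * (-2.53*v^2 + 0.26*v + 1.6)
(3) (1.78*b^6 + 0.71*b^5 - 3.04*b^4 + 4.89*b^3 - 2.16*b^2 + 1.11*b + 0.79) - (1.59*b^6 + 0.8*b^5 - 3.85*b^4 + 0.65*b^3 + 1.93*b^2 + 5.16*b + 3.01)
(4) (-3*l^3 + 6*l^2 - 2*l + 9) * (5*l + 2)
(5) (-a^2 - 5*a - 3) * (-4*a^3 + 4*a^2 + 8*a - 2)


(1) = u^4 - 20*u^3 + 125*u^2 - 190*u - 336
(2) = -1.6445*v^4 + 14.7924*v^3 - 9.1407*v^2 - 8.3562*v + 5.488
(3) = 0.19*b^6 - 0.09*b^5 + 0.81*b^4 + 4.24*b^3 - 4.09*b^2 - 4.05*b - 2.22
(4) = -15*l^4 + 24*l^3 + 2*l^2 + 41*l + 18
(5) = 4*a^5 + 16*a^4 - 16*a^3 - 50*a^2 - 14*a + 6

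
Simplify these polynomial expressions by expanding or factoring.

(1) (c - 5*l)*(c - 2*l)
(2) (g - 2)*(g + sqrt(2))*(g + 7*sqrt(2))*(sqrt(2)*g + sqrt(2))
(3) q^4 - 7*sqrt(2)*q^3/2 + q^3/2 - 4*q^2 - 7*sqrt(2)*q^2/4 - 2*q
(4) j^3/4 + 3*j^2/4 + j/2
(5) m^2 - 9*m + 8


(1) = c^2 - 7*c*l + 10*l^2
(2) = sqrt(2)*g^4 - sqrt(2)*g^3 + 16*g^3 - 16*g^2 + 12*sqrt(2)*g^2 - 32*g - 14*sqrt(2)*g - 28*sqrt(2)
(3) = q*(q + 1/2)*(q - 4*sqrt(2))*(q + sqrt(2)/2)
(4) = j*(j/4 + 1/2)*(j + 1)
(5) = (m - 8)*(m - 1)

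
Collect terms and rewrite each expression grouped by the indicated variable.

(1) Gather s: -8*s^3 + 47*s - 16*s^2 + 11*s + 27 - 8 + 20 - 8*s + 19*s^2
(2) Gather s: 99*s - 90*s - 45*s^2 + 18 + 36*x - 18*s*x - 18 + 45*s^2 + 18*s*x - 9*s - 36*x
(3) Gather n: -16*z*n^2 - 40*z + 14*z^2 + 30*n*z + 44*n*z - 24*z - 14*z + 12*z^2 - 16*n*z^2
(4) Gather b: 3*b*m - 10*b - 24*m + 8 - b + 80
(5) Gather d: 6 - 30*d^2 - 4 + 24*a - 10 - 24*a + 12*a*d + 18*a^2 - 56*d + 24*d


(1) = -8*s^3 + 3*s^2 + 50*s + 39
(2) = 0
(3) = -16*n^2*z + n*(-16*z^2 + 74*z) + 26*z^2 - 78*z
(4) = b*(3*m - 11) - 24*m + 88
(5) = 18*a^2 - 30*d^2 + d*(12*a - 32) - 8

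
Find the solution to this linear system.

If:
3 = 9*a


Then:
a = 1/3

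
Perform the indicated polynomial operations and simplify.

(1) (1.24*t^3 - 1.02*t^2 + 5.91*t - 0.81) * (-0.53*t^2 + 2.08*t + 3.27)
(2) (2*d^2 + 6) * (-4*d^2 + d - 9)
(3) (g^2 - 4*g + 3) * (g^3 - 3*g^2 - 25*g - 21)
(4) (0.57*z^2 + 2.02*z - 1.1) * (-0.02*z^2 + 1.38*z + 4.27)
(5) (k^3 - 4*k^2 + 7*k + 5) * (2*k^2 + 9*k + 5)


(1) = -0.6572*t^5 + 3.1198*t^4 - 1.1991*t^3 + 9.3867*t^2 + 17.6409*t - 2.6487
(2) = -8*d^4 + 2*d^3 - 42*d^2 + 6*d - 54
(3) = g^5 - 7*g^4 - 10*g^3 + 70*g^2 + 9*g - 63
(4) = -0.0114*z^4 + 0.7462*z^3 + 5.2435*z^2 + 7.1074*z - 4.697
(5) = 2*k^5 + k^4 - 17*k^3 + 53*k^2 + 80*k + 25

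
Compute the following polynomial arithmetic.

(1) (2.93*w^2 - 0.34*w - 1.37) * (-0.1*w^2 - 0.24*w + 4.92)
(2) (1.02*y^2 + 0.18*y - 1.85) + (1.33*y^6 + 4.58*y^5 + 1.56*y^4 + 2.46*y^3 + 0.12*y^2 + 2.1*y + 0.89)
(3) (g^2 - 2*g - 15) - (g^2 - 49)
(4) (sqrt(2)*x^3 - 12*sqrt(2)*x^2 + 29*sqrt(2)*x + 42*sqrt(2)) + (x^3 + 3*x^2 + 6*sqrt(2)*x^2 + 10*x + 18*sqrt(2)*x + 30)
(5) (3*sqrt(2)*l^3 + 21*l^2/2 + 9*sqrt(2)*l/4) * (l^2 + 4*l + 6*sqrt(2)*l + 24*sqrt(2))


(1) = -0.293*w^4 - 0.6692*w^3 + 14.6342*w^2 - 1.344*w - 6.7404
(2) = 1.33*y^6 + 4.58*y^5 + 1.56*y^4 + 2.46*y^3 + 1.14*y^2 + 2.28*y - 0.96
(3) = 34 - 2*g
(4) = x^3 + sqrt(2)*x^3 - 6*sqrt(2)*x^2 + 3*x^2 + 10*x + 47*sqrt(2)*x + 30 + 42*sqrt(2)
(5) = 3*sqrt(2)*l^5 + 12*sqrt(2)*l^4 + 93*l^4/2 + 261*sqrt(2)*l^3/4 + 186*l^3 + 27*l^2 + 261*sqrt(2)*l^2 + 108*l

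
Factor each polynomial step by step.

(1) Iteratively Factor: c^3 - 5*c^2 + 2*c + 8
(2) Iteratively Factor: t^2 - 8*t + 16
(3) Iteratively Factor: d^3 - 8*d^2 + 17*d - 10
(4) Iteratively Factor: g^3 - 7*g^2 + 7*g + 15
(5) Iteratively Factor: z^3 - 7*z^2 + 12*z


(1) = (c - 2)*(c^2 - 3*c - 4) = (c - 2)*(c + 1)*(c - 4)
(2) = (t - 4)*(t - 4)
(3) = (d - 1)*(d^2 - 7*d + 10) = (d - 2)*(d - 1)*(d - 5)
(4) = (g + 1)*(g^2 - 8*g + 15) = (g - 5)*(g + 1)*(g - 3)
(5) = (z - 4)*(z^2 - 3*z) = (z - 4)*(z - 3)*(z)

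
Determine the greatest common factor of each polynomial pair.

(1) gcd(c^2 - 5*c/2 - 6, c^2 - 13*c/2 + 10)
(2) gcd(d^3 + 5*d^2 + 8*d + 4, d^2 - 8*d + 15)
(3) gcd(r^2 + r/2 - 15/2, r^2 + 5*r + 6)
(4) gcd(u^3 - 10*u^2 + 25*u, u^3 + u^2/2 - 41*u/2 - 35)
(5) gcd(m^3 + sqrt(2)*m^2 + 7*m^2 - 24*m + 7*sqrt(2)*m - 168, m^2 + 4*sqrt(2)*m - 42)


(1) = c - 4
(2) = gcd((d + 1)*(d + 2)^2, (d - 5)*(d - 3)) = 1
(3) = r + 3
(4) = gcd(u*(u - 5)^2, (u - 5)*(u + 2)*(u + 7/2)) = u - 5
(5) = gcd((m + 7)*(m - 3*sqrt(2))*(m + 4*sqrt(2)), (m - 3*sqrt(2))*(m + 7*sqrt(2))) = m - 3*sqrt(2)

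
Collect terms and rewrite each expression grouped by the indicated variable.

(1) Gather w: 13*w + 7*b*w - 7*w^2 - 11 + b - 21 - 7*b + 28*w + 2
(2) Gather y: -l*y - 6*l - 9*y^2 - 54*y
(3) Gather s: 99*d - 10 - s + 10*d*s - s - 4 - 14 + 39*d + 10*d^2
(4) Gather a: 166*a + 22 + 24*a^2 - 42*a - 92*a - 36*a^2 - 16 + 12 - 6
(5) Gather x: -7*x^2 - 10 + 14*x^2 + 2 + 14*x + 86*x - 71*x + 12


(1) = -6*b - 7*w^2 + w*(7*b + 41) - 30
(2) = -6*l - 9*y^2 + y*(-l - 54)
(3) = 10*d^2 + 138*d + s*(10*d - 2) - 28
(4) = -12*a^2 + 32*a + 12
(5) = 7*x^2 + 29*x + 4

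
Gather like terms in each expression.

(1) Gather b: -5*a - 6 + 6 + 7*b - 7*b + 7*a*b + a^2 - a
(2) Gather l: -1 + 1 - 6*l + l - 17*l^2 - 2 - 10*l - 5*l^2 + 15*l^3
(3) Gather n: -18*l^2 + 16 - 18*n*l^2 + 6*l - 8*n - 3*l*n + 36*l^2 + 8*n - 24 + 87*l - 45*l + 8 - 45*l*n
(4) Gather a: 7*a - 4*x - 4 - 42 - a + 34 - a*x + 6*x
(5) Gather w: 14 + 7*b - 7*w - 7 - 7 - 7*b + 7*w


(1) = a^2 + 7*a*b - 6*a
(2) = 15*l^3 - 22*l^2 - 15*l - 2
(3) = 18*l^2 + 48*l + n*(-18*l^2 - 48*l)
(4) = a*(6 - x) + 2*x - 12
(5) = 0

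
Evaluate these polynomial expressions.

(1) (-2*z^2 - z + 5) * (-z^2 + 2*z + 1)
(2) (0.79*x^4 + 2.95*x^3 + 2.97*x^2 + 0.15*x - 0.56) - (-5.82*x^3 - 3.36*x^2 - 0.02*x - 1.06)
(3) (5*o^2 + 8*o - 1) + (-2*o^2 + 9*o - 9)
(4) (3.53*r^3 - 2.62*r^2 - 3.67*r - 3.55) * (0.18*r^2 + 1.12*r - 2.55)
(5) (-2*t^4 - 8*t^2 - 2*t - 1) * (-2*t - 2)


(1) = 2*z^4 - 3*z^3 - 9*z^2 + 9*z + 5
(2) = 0.79*x^4 + 8.77*x^3 + 6.33*x^2 + 0.17*x + 0.5
(3) = 3*o^2 + 17*o - 10
(4) = 0.6354*r^5 + 3.482*r^4 - 12.5965*r^3 + 1.9316*r^2 + 5.3825*r + 9.0525
(5) = 4*t^5 + 4*t^4 + 16*t^3 + 20*t^2 + 6*t + 2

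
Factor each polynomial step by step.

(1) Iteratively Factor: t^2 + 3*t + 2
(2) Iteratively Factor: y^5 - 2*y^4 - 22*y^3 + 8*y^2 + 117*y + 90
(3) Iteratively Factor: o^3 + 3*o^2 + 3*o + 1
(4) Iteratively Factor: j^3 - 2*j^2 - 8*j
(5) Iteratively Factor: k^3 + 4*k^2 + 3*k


(1) = (t + 1)*(t + 2)
(2) = (y - 5)*(y^4 + 3*y^3 - 7*y^2 - 27*y - 18) = (y - 5)*(y + 3)*(y^3 - 7*y - 6) = (y - 5)*(y + 1)*(y + 3)*(y^2 - y - 6) = (y - 5)*(y + 1)*(y + 2)*(y + 3)*(y - 3)
(3) = (o + 1)*(o^2 + 2*o + 1) = (o + 1)^2*(o + 1)
(4) = (j)*(j^2 - 2*j - 8) = j*(j + 2)*(j - 4)
(5) = (k + 3)*(k^2 + k) = k*(k + 3)*(k + 1)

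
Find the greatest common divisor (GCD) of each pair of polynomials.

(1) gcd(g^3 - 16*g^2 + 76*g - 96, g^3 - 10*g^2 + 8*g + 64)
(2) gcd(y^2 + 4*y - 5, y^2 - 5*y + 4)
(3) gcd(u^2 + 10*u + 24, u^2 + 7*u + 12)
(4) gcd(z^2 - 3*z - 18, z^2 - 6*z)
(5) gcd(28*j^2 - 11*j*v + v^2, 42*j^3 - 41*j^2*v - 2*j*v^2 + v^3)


(1) = gcd((g - 8)*(g - 6)*(g - 2), (g - 8)*(g - 4)*(g + 2)) = g - 8
(2) = gcd((y - 1)*(y + 5), (y - 4)*(y - 1)) = y - 1
(3) = gcd((u + 4)*(u + 6), (u + 3)*(u + 4)) = u + 4
(4) = z - 6
(5) = gcd((-7*j + v)*(-4*j + v), (-7*j + v)*(-j + v)*(6*j + v)) = -7*j + v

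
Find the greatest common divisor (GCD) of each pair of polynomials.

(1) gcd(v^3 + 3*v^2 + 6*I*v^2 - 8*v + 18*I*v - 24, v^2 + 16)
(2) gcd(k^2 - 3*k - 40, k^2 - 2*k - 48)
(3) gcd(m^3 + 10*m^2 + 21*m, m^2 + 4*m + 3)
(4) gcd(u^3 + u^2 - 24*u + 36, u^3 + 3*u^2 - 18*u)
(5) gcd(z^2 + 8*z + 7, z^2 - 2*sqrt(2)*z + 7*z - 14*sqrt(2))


(1) = gcd((v + 3)*(v + 2*I)*(v + 4*I), (v - 4*I)*(v + 4*I)) = v + 4*I
(2) = gcd((k - 8)*(k + 5), (k - 8)*(k + 6)) = k - 8
(3) = m + 3
(4) = u^2 + 3*u - 18
(5) = gcd((z + 1)*(z + 7), (z + 7)*(z - 2*sqrt(2))) = z + 7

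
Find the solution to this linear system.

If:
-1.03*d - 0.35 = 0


Then:
d = -0.34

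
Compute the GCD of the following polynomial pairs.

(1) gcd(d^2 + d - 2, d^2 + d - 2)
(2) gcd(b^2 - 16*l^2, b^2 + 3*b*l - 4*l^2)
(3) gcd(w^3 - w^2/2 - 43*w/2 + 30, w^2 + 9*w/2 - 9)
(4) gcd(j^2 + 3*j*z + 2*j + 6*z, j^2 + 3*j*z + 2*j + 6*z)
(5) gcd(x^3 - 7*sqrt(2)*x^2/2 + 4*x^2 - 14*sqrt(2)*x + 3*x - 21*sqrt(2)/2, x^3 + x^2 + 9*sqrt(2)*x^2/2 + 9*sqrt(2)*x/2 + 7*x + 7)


(1) = gcd((d - 1)*(d + 2), (d - 1)*(d + 2)) = d^2 + d - 2
(2) = b + 4*l
(3) = w - 3/2
(4) = j^2 + 3*j*z + 2*j + 6*z
(5) = x + 1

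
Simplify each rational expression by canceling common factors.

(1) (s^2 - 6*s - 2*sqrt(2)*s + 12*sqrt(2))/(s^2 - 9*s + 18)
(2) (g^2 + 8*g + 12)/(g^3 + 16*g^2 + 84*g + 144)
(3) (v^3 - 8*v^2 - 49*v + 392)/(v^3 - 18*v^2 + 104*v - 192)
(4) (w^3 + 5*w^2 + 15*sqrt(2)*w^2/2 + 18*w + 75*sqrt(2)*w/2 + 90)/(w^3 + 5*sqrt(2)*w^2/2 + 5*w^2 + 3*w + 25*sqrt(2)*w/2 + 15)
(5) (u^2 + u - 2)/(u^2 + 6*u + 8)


(1) = (s - 2*sqrt(2))/(s - 3)
(2) = (g + 2)/(g^2 + 10*g + 24)
(3) = (v^2 - 49)/(v^2 - 10*v + 24)
(4) = (4*w + 24*sqrt(2))/(4*w + 4*sqrt(2))
(5) = (u - 1)/(u + 4)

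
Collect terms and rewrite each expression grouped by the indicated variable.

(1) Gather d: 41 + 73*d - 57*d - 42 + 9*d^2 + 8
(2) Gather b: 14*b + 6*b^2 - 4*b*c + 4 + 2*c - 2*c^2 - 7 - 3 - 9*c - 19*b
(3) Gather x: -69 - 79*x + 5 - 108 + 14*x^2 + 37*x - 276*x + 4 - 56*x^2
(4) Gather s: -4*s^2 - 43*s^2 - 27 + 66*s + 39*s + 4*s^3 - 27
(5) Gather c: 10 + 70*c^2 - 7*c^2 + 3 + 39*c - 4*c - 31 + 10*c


(1) = 9*d^2 + 16*d + 7
(2) = 6*b^2 + b*(-4*c - 5) - 2*c^2 - 7*c - 6
(3) = -42*x^2 - 318*x - 168
(4) = 4*s^3 - 47*s^2 + 105*s - 54
(5) = 63*c^2 + 45*c - 18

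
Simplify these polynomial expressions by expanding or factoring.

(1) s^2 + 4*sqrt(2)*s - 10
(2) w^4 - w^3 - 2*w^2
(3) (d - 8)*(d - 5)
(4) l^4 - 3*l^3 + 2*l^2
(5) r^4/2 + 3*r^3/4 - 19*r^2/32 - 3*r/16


(1) = (s - sqrt(2))*(s + 5*sqrt(2))
(2) = w^2*(w - 2)*(w + 1)
(3) = d^2 - 13*d + 40
(4) = l^2*(l - 2)*(l - 1)
(5) = r*(r/2 + 1)*(r - 3/4)*(r + 1/4)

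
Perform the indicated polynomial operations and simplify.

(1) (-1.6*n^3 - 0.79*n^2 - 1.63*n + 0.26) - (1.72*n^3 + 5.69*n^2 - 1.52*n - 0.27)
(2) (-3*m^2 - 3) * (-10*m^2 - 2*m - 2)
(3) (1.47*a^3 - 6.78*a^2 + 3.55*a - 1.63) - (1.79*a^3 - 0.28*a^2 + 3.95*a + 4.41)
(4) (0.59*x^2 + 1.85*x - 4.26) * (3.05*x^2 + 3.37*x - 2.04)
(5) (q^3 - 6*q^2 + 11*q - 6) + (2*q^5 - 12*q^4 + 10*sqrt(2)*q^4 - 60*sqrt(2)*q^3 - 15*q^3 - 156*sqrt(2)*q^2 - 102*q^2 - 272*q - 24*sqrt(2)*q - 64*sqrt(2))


(1) = -3.32*n^3 - 6.48*n^2 - 0.11*n + 0.53
(2) = 30*m^4 + 6*m^3 + 36*m^2 + 6*m + 6
(3) = -0.32*a^3 - 6.5*a^2 - 0.4*a - 6.04
(4) = 1.7995*x^4 + 7.6308*x^3 - 7.9621*x^2 - 18.1302*x + 8.6904
(5) = 2*q^5 - 12*q^4 + 10*sqrt(2)*q^4 - 60*sqrt(2)*q^3 - 14*q^3 - 156*sqrt(2)*q^2 - 108*q^2 - 261*q - 24*sqrt(2)*q - 64*sqrt(2) - 6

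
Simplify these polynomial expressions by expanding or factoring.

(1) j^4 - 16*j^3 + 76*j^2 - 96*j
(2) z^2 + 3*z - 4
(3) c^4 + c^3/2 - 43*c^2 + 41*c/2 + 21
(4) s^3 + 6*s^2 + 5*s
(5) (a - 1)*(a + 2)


(1) = j*(j - 8)*(j - 6)*(j - 2)
(2) = (z - 1)*(z + 4)
(3) = (c - 6)*(c - 1)*(c + 1/2)*(c + 7)
(4) = s*(s + 1)*(s + 5)
(5) = a^2 + a - 2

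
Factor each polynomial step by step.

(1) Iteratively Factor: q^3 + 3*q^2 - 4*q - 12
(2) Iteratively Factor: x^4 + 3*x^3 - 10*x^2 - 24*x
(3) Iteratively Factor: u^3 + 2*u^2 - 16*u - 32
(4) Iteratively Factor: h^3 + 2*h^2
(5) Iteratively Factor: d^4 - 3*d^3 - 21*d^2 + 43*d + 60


(1) = (q - 2)*(q^2 + 5*q + 6) = (q - 2)*(q + 2)*(q + 3)
(2) = (x)*(x^3 + 3*x^2 - 10*x - 24) = x*(x + 2)*(x^2 + x - 12) = x*(x + 2)*(x + 4)*(x - 3)
(3) = (u + 2)*(u^2 - 16) = (u - 4)*(u + 2)*(u + 4)
(4) = (h + 2)*(h^2) = h*(h + 2)*(h)
(5) = (d - 3)*(d^3 - 21*d - 20) = (d - 3)*(d + 1)*(d^2 - d - 20) = (d - 3)*(d + 1)*(d + 4)*(d - 5)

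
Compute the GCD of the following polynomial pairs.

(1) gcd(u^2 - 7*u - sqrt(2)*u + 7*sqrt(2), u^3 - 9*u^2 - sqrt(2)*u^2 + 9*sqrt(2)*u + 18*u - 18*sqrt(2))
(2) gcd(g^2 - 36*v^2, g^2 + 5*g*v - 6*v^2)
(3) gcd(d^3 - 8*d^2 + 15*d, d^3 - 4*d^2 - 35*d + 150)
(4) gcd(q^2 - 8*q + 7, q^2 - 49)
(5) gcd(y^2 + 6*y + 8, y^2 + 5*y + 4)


(1) = u - sqrt(2)
(2) = gcd((g - 6*v)*(g + 6*v), (g - v)*(g + 6*v)) = g + 6*v
(3) = d - 5
(4) = gcd((q - 7)*(q - 1), (q - 7)*(q + 7)) = q - 7
(5) = gcd((y + 2)*(y + 4), (y + 1)*(y + 4)) = y + 4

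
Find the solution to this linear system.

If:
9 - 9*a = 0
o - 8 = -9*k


Then:
a = 1
k = 8/9 - o/9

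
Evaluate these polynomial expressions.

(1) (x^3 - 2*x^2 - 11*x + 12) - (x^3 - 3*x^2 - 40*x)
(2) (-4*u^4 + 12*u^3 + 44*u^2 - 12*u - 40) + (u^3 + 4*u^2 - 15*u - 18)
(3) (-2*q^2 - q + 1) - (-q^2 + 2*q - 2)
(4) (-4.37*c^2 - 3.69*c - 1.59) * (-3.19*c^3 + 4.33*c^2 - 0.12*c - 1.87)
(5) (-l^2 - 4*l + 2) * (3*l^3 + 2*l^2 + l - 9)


(1) = x^2 + 29*x + 12
(2) = -4*u^4 + 13*u^3 + 48*u^2 - 27*u - 58
(3) = -q^2 - 3*q + 3
(4) = 13.9403*c^5 - 7.151*c^4 - 10.3812*c^3 + 1.73*c^2 + 7.0911*c + 2.9733
(5) = -3*l^5 - 14*l^4 - 3*l^3 + 9*l^2 + 38*l - 18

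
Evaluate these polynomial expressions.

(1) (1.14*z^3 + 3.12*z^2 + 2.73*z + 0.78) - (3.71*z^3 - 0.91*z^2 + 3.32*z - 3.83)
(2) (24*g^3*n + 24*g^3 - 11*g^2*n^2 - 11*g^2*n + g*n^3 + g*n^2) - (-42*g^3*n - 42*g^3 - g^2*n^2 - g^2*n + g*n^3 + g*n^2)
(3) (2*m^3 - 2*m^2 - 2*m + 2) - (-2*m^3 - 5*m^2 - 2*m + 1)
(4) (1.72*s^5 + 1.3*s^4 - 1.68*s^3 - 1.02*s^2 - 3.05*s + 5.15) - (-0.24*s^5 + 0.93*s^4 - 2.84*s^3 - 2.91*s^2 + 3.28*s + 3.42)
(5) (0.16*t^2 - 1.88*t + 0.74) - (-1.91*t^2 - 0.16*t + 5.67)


(1) = -2.57*z^3 + 4.03*z^2 - 0.59*z + 4.61
(2) = 66*g^3*n + 66*g^3 - 10*g^2*n^2 - 10*g^2*n
(3) = 4*m^3 + 3*m^2 + 1
(4) = 1.96*s^5 + 0.37*s^4 + 1.16*s^3 + 1.89*s^2 - 6.33*s + 1.73
(5) = 2.07*t^2 - 1.72*t - 4.93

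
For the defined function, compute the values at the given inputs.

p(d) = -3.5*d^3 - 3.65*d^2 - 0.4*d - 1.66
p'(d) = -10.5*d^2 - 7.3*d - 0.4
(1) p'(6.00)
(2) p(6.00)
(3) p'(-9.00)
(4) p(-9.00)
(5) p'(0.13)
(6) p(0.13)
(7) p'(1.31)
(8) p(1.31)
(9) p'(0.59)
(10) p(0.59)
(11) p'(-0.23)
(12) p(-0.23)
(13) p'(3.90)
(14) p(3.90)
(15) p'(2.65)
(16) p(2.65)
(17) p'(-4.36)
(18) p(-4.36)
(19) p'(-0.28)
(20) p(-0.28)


(1) = -422.20
(2) = -891.46
(3) = -785.20
(4) = 2257.79
(5) = -1.53
(6) = -1.78
(7) = -27.98
(8) = -16.32
(9) = -8.36
(10) = -3.89
(11) = 0.72
(12) = -1.72
(13) = -188.57
(14) = -266.35
(15) = -93.48
(16) = -93.49
(17) = -168.17
(18) = 220.79
(19) = 0.82
(20) = -1.76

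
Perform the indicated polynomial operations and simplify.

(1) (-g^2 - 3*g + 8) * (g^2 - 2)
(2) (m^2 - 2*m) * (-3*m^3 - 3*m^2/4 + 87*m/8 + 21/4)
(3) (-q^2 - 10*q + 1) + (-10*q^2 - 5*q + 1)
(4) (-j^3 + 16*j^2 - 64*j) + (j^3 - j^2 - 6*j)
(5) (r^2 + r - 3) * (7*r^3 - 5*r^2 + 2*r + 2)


(1) = -g^4 - 3*g^3 + 10*g^2 + 6*g - 16
(2) = -3*m^5 + 21*m^4/4 + 99*m^3/8 - 33*m^2/2 - 21*m/2
(3) = -11*q^2 - 15*q + 2
(4) = 15*j^2 - 70*j
(5) = 7*r^5 + 2*r^4 - 24*r^3 + 19*r^2 - 4*r - 6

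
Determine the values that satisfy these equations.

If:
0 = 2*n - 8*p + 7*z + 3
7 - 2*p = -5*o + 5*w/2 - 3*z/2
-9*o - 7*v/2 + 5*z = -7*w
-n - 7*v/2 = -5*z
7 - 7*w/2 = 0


Then:
n = 9*z/2 - 325/2
o = z/2 - 33/2
p = 2*z - 161/4
v = z/7 + 325/7
w = 2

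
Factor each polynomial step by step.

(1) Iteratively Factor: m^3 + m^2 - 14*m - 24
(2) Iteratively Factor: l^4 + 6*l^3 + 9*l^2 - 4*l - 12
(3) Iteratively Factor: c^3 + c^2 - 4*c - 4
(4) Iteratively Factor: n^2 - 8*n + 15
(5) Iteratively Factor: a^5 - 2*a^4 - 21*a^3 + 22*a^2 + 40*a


(1) = (m + 2)*(m^2 - m - 12) = (m - 4)*(m + 2)*(m + 3)
(2) = (l + 2)*(l^3 + 4*l^2 + l - 6) = (l + 2)*(l + 3)*(l^2 + l - 2) = (l + 2)^2*(l + 3)*(l - 1)
(3) = (c + 1)*(c^2 - 4) = (c - 2)*(c + 1)*(c + 2)
(4) = (n - 5)*(n - 3)
(5) = (a - 2)*(a^4 - 21*a^2 - 20*a) = a*(a - 2)*(a^3 - 21*a - 20) = a*(a - 5)*(a - 2)*(a^2 + 5*a + 4) = a*(a - 5)*(a - 2)*(a + 1)*(a + 4)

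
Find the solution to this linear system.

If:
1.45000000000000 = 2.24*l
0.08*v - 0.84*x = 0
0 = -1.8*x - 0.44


Then:
l = 0.65
v = -2.57
x = -0.24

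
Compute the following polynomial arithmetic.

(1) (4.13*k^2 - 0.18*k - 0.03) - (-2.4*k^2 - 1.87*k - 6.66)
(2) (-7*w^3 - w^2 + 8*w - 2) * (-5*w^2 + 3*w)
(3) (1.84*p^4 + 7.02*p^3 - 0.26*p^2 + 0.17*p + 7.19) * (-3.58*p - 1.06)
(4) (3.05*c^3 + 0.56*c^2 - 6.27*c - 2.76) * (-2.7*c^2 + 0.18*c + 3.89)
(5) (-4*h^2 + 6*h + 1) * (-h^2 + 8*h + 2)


(1) = 6.53*k^2 + 1.69*k + 6.63
(2) = 35*w^5 - 16*w^4 - 43*w^3 + 34*w^2 - 6*w
(3) = -6.5872*p^5 - 27.082*p^4 - 6.5104*p^3 - 0.333*p^2 - 25.9204*p - 7.6214
(4) = -8.235*c^5 - 0.963*c^4 + 28.8943*c^3 + 8.5018*c^2 - 24.8871*c - 10.7364
(5) = 4*h^4 - 38*h^3 + 39*h^2 + 20*h + 2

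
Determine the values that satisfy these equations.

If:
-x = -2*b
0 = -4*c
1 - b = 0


Then:
b = 1
c = 0
x = 2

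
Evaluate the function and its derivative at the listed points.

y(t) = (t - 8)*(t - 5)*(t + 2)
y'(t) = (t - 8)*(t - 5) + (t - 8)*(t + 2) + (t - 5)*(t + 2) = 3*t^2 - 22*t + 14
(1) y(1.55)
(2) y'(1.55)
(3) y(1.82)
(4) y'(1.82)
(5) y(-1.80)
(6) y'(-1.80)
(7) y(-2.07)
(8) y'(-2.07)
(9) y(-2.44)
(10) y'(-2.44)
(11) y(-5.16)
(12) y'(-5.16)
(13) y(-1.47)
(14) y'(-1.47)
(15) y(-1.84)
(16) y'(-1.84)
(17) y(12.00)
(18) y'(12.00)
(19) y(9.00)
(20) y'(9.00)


(1) = 79.00
(2) = -12.89
(3) = 75.07
(4) = -16.10
(5) = 13.33
(6) = 63.32
(7) = -4.98
(8) = 72.39
(9) = -34.18
(10) = 85.54
(11) = -422.51
(12) = 207.40
(13) = 32.47
(14) = 52.82
(15) = 10.77
(16) = 64.64
(17) = 392.00
(18) = 182.00
(19) = 44.00
(20) = 59.00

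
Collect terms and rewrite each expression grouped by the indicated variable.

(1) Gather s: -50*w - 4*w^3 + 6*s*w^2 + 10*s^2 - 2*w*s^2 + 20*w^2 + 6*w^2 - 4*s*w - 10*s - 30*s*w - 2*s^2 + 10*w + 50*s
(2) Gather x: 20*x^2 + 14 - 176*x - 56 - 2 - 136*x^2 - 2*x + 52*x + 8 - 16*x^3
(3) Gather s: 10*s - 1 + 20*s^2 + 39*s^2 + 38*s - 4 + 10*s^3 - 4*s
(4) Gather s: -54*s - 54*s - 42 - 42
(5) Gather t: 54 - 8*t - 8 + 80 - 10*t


(1) = s^2*(8 - 2*w) + s*(6*w^2 - 34*w + 40) - 4*w^3 + 26*w^2 - 40*w
(2) = -16*x^3 - 116*x^2 - 126*x - 36
(3) = 10*s^3 + 59*s^2 + 44*s - 5
(4) = -108*s - 84
(5) = 126 - 18*t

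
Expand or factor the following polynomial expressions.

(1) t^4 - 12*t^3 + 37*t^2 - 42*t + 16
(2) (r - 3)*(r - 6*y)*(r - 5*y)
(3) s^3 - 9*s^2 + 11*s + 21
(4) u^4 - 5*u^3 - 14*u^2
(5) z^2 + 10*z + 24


(1) = (t - 8)*(t - 2)*(t - 1)^2
(2) = r^3 - 11*r^2*y - 3*r^2 + 30*r*y^2 + 33*r*y - 90*y^2
(3) = (s - 7)*(s - 3)*(s + 1)
(4) = u^2*(u - 7)*(u + 2)
(5) = (z + 4)*(z + 6)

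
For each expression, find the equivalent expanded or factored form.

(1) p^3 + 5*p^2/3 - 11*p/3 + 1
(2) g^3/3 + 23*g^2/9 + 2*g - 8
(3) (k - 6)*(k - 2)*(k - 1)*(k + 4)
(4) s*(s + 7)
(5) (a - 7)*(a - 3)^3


(1) = (p - 1)*(p - 1/3)*(p + 3)
(2) = (g/3 + 1)*(g - 4/3)*(g + 6)
(3) = k^4 - 5*k^3 - 16*k^2 + 68*k - 48
(4) = s^2 + 7*s
(5) = a^4 - 16*a^3 + 90*a^2 - 216*a + 189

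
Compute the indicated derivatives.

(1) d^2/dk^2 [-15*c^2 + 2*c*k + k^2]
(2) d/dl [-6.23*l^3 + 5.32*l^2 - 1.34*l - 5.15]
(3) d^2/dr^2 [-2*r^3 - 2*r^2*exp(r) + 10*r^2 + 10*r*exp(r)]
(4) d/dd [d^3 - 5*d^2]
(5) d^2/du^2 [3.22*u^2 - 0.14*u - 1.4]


(1) = 2
(2) = -18.69*l^2 + 10.64*l - 1.34
(3) = -2*r^2*exp(r) + 2*r*exp(r) - 12*r + 16*exp(r) + 20
(4) = d*(3*d - 10)
(5) = 6.44000000000000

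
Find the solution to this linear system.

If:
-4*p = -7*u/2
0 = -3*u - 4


Then:
p = -7/6
u = -4/3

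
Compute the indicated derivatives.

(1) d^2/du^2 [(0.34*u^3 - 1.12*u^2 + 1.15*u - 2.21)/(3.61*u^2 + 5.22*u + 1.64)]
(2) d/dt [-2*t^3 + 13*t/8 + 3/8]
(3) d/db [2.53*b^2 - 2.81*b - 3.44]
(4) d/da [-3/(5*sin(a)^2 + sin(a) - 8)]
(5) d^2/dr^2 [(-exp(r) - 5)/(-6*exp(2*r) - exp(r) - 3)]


(1) = (86.687878*u^3 - 115.556526*u^2 - 285.238068*u - 119.984304)/(47.045881*u^6 + 204.082686*u^5 + 359.218104*u^4 + 327.663576*u^3 + 163.190496*u^2 + 42.119136*u + 4.410944)
(2) = 13/8 - 6*t^2
(3) = 5.06*b - 2.81
(4) = 3*(10*sin(a) + 1)*cos(a)/(5*sin(a)^2 + sin(a) - 8)^2
(5) = (36*exp(4*r) + 714*exp(3*r) - 18*exp(2*r) - 358*exp(r) - 6)*exp(r)/(216*exp(6*r) + 108*exp(5*r) + 342*exp(4*r) + 109*exp(3*r) + 171*exp(2*r) + 27*exp(r) + 27)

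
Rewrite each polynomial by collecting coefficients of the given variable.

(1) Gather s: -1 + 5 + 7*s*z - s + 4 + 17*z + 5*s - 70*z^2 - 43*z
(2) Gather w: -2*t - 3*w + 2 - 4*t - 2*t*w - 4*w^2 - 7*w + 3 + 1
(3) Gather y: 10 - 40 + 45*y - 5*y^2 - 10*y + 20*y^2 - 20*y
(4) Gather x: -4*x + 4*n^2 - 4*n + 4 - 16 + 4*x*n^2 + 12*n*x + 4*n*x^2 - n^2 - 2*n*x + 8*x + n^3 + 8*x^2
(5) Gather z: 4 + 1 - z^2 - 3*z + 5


(1) = s*(7*z + 4) - 70*z^2 - 26*z + 8
(2) = -6*t - 4*w^2 + w*(-2*t - 10) + 6
(3) = 15*y^2 + 15*y - 30
(4) = n^3 + 3*n^2 - 4*n + x^2*(4*n + 8) + x*(4*n^2 + 10*n + 4) - 12
(5) = -z^2 - 3*z + 10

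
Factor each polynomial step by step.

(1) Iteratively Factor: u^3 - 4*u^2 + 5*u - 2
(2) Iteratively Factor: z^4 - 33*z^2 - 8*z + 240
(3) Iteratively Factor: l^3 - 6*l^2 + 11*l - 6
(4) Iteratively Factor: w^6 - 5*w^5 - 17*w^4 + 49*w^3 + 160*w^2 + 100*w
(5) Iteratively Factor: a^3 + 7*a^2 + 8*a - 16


(1) = (u - 1)*(u^2 - 3*u + 2) = (u - 2)*(u - 1)*(u - 1)
(2) = (z + 4)*(z^3 - 4*z^2 - 17*z + 60) = (z - 5)*(z + 4)*(z^2 + z - 12) = (z - 5)*(z + 4)^2*(z - 3)
(3) = (l - 2)*(l^2 - 4*l + 3) = (l - 2)*(l - 1)*(l - 3)
(4) = (w)*(w^5 - 5*w^4 - 17*w^3 + 49*w^2 + 160*w + 100) = w*(w + 2)*(w^4 - 7*w^3 - 3*w^2 + 55*w + 50) = w*(w + 1)*(w + 2)*(w^3 - 8*w^2 + 5*w + 50) = w*(w - 5)*(w + 1)*(w + 2)*(w^2 - 3*w - 10) = w*(w - 5)*(w + 1)*(w + 2)^2*(w - 5)
(5) = (a - 1)*(a^2 + 8*a + 16) = (a - 1)*(a + 4)*(a + 4)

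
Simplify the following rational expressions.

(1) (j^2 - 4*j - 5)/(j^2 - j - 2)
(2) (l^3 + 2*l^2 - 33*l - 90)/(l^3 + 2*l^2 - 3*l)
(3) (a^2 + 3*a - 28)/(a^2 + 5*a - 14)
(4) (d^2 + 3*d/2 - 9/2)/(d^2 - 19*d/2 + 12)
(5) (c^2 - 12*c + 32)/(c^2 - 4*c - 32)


(1) = (j - 5)/(j - 2)
(2) = (l^2 - l - 30)/(l^2 - l)
(3) = (a - 4)/(a - 2)
(4) = (d + 3)/(d - 8)
(5) = (c - 4)/(c + 4)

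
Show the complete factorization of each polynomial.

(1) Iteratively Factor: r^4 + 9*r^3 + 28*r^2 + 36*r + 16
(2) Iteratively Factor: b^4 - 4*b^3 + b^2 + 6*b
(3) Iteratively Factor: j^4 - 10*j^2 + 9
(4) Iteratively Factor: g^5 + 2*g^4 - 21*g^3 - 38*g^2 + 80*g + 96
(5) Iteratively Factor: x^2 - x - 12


(1) = (r + 4)*(r^3 + 5*r^2 + 8*r + 4) = (r + 1)*(r + 4)*(r^2 + 4*r + 4) = (r + 1)*(r + 2)*(r + 4)*(r + 2)
(2) = (b + 1)*(b^3 - 5*b^2 + 6*b) = (b - 2)*(b + 1)*(b^2 - 3*b) = b*(b - 2)*(b + 1)*(b - 3)
(3) = (j - 1)*(j^3 + j^2 - 9*j - 9) = (j - 1)*(j + 1)*(j^2 - 9) = (j - 1)*(j + 1)*(j + 3)*(j - 3)
(4) = (g - 2)*(g^4 + 4*g^3 - 13*g^2 - 64*g - 48) = (g - 2)*(g + 4)*(g^3 - 13*g - 12) = (g - 2)*(g + 3)*(g + 4)*(g^2 - 3*g - 4) = (g - 4)*(g - 2)*(g + 3)*(g + 4)*(g + 1)
(5) = (x - 4)*(x + 3)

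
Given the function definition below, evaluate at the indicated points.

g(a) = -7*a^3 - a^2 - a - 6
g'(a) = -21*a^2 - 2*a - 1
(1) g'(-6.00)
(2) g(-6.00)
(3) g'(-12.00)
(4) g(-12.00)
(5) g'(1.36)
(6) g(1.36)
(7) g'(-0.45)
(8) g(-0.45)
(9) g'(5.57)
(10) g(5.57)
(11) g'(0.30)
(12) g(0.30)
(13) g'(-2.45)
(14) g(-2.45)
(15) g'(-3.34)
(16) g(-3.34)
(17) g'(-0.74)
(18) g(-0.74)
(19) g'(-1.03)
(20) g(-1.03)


(1) = -745.00
(2) = 1476.00
(3) = -3001.00
(4) = 11958.00
(5) = -42.56
(6) = -26.82
(7) = -4.35
(8) = -5.11
(9) = -663.66
(10) = -1252.26
(11) = -3.49
(12) = -6.58
(13) = -122.15
(14) = 93.39
(15) = -228.59
(16) = 247.00
(17) = -11.02
(18) = -2.97
(19) = -21.22
(20) = 1.62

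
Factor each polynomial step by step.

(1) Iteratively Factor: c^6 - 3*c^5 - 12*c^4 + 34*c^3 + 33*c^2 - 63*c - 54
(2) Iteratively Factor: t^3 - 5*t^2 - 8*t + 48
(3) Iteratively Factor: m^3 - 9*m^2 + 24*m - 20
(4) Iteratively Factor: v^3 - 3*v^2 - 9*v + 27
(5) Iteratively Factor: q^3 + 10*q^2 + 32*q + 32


(1) = (c + 1)*(c^5 - 4*c^4 - 8*c^3 + 42*c^2 - 9*c - 54) = (c - 3)*(c + 1)*(c^4 - c^3 - 11*c^2 + 9*c + 18) = (c - 3)^2*(c + 1)*(c^3 + 2*c^2 - 5*c - 6) = (c - 3)^2*(c + 1)^2*(c^2 + c - 6) = (c - 3)^2*(c + 1)^2*(c + 3)*(c - 2)
(2) = (t + 3)*(t^2 - 8*t + 16) = (t - 4)*(t + 3)*(t - 4)
(3) = (m - 5)*(m^2 - 4*m + 4) = (m - 5)*(m - 2)*(m - 2)
(4) = (v + 3)*(v^2 - 6*v + 9) = (v - 3)*(v + 3)*(v - 3)
(5) = (q + 2)*(q^2 + 8*q + 16) = (q + 2)*(q + 4)*(q + 4)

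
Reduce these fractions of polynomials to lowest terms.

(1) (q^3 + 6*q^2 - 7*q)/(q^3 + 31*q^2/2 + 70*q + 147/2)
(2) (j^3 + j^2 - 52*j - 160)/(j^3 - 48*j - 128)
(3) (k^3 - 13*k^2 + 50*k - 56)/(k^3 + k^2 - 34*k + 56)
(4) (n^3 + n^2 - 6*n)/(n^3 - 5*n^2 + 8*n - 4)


(1) = (2*q^2 - 2*q)/(2*q^2 + 17*q + 21)
(2) = (j + 5)/(j + 4)
(3) = (k - 7)/(k + 7)
(4) = (n^2 + 3*n)/(n^2 - 3*n + 2)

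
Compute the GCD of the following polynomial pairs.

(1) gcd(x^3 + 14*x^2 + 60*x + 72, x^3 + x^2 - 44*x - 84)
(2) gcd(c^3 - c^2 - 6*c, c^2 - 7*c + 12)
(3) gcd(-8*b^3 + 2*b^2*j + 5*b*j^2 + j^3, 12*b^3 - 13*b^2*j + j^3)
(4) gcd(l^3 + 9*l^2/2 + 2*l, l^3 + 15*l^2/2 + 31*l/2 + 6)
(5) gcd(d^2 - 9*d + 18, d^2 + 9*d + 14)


(1) = x^2 + 8*x + 12
(2) = c - 3
(3) = 4*b^2 - 3*b*j - j^2
(4) = l^2 + 9*l/2 + 2
(5) = gcd((d - 6)*(d - 3), (d + 2)*(d + 7)) = 1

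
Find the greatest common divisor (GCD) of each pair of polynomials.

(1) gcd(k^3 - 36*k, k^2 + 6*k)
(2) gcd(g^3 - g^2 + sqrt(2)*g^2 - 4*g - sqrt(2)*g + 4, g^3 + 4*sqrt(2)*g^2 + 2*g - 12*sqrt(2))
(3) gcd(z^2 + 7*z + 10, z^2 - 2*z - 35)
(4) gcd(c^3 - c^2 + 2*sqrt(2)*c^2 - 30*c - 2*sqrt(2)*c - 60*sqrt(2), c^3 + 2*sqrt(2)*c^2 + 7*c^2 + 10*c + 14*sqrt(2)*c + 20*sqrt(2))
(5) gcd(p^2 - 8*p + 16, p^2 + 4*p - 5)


(1) = k^2 + 6*k
(2) = gcd((g - 1)*(g - sqrt(2))*(g + 2*sqrt(2)), (g - sqrt(2))*(g + 2*sqrt(2))*(g + 3*sqrt(2))) = g^2 + sqrt(2)*g - 4
(3) = gcd((z + 2)*(z + 5), (z - 7)*(z + 5)) = z + 5
(4) = c^2 + c*(2*sqrt(2) + 5) + 10*sqrt(2)
(5) = 1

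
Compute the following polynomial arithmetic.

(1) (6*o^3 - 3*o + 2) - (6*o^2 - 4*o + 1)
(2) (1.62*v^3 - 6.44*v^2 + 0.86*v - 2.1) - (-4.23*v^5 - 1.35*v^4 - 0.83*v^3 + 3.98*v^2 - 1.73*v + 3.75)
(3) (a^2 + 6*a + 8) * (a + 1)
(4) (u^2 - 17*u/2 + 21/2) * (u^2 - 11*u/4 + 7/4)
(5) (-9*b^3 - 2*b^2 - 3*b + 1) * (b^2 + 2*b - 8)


(1) = 6*o^3 - 6*o^2 + o + 1
(2) = 4.23*v^5 + 1.35*v^4 + 2.45*v^3 - 10.42*v^2 + 2.59*v - 5.85
(3) = a^3 + 7*a^2 + 14*a + 8
(4) = u^4 - 45*u^3/4 + 285*u^2/8 - 175*u/4 + 147/8
(5) = -9*b^5 - 20*b^4 + 65*b^3 + 11*b^2 + 26*b - 8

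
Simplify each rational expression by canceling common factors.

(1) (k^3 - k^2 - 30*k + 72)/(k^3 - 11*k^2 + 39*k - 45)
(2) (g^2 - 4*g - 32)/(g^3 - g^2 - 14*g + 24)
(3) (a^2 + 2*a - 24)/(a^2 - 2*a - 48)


(1) = (k^2 + 2*k - 24)/(k^2 - 8*k + 15)
(2) = (g - 8)/(g^2 - 5*g + 6)
(3) = (a - 4)/(a - 8)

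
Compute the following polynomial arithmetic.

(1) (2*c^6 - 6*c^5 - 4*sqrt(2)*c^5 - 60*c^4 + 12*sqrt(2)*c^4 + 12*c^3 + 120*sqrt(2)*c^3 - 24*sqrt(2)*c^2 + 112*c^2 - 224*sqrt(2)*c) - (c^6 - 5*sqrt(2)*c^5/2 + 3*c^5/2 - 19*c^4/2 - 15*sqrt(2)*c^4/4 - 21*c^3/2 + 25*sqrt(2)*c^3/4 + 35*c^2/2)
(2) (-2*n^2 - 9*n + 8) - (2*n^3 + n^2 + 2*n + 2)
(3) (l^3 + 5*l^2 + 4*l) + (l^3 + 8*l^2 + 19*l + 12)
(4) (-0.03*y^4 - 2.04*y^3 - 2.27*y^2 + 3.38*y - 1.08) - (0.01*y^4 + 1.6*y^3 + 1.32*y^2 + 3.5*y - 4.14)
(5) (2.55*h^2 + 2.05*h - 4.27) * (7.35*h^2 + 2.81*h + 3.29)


(1) = c^6 - 15*c^5/2 - 3*sqrt(2)*c^5/2 - 101*c^4/2 + 63*sqrt(2)*c^4/4 + 45*c^3/2 + 455*sqrt(2)*c^3/4 - 24*sqrt(2)*c^2 + 189*c^2/2 - 224*sqrt(2)*c
(2) = -2*n^3 - 3*n^2 - 11*n + 6
(3) = 2*l^3 + 13*l^2 + 23*l + 12
(4) = -0.04*y^4 - 3.64*y^3 - 3.59*y^2 - 0.12*y + 3.06
(5) = 18.7425*h^4 + 22.233*h^3 - 17.2345*h^2 - 5.2542*h - 14.0483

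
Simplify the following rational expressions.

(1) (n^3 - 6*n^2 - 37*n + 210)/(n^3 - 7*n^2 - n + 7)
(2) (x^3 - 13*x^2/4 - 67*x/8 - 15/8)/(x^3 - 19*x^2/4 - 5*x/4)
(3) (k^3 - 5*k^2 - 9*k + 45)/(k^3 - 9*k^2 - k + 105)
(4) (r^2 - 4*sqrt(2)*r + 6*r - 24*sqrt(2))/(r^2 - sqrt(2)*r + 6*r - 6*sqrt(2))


(1) = (n^2 + n - 30)/(n^2 - 1)
(2) = (2*x + 3)/(2*x)
(3) = (k - 3)/(k - 7)
(4) = (r - 4*sqrt(2))/(r - sqrt(2))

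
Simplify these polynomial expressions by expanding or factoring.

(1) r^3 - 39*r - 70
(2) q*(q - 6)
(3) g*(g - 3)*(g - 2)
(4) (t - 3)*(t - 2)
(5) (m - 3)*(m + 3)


(1) = (r - 7)*(r + 2)*(r + 5)
(2) = q^2 - 6*q
(3) = g^3 - 5*g^2 + 6*g
(4) = t^2 - 5*t + 6
(5) = m^2 - 9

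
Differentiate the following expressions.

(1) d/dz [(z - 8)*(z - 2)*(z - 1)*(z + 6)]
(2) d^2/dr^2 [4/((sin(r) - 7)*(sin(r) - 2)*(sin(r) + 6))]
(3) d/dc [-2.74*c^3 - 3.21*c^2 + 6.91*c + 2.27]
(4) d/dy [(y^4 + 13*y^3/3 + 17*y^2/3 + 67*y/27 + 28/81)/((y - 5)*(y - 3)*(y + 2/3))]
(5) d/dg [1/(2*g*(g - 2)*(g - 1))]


(1) = 4*z^3 - 15*z^2 - 80*z + 140
(2) = 4*(-9*sin(r)^6 + 33*sin(r)^5 + 56*sin(r)^4 + 348*sin(r)^3 - 2794*sin(r)^2 - 3144*sin(r) + 3704)/((sin(r) - 7)^3*(sin(r) - 2)^3*(sin(r) + 6)^3)
(3) = -8.22*c^2 - 6.42*c + 6.91
(4) = (243*y^6 - 3564*y^5 - 2052*y^4 + 28872*y^3 + 49071*y^2 + 28772*y + 5218)/(27*(9*y^6 - 132*y^5 + 658*y^4 - 1096*y^3 - 479*y^2 + 1740*y + 900))
(5) = (-g*(g - 2) - g*(g - 1) - (g - 2)*(g - 1))/(2*g^2*(g - 2)^2*(g - 1)^2)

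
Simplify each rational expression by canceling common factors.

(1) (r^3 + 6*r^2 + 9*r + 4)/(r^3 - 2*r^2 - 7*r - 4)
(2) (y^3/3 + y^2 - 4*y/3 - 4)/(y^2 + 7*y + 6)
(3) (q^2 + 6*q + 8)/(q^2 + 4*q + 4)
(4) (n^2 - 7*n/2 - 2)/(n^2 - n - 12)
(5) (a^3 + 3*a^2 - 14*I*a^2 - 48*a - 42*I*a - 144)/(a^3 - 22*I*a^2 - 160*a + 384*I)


(1) = (r + 4)/(r - 4)
(2) = (y^3 + 3*y^2 - 4*y - 12)/(3*y^2 + 21*y + 18)
(3) = (q + 4)/(q + 2)
(4) = (2*n + 1)/(2*n + 6)
(5) = (a + 3)/(a - 8*I)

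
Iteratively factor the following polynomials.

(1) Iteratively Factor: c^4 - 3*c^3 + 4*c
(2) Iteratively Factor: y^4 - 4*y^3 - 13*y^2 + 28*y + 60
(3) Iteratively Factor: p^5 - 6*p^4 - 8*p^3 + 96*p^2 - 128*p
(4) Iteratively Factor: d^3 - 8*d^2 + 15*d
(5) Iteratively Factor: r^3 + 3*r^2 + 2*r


(1) = (c - 2)*(c^3 - c^2 - 2*c) = c*(c - 2)*(c^2 - c - 2) = c*(c - 2)*(c + 1)*(c - 2)
(2) = (y - 5)*(y^3 + y^2 - 8*y - 12) = (y - 5)*(y - 3)*(y^2 + 4*y + 4) = (y - 5)*(y - 3)*(y + 2)*(y + 2)
(3) = (p - 4)*(p^4 - 2*p^3 - 16*p^2 + 32*p) = (p - 4)*(p + 4)*(p^3 - 6*p^2 + 8*p) = (p - 4)*(p - 2)*(p + 4)*(p^2 - 4*p) = p*(p - 4)*(p - 2)*(p + 4)*(p - 4)
(4) = (d - 5)*(d^2 - 3*d) = d*(d - 5)*(d - 3)
(5) = (r + 1)*(r^2 + 2*r) = (r + 1)*(r + 2)*(r)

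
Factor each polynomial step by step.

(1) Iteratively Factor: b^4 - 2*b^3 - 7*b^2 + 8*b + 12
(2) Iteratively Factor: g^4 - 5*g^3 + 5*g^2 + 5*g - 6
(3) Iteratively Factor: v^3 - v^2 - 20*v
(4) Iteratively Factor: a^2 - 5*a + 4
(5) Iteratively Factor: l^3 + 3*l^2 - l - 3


(1) = (b + 1)*(b^3 - 3*b^2 - 4*b + 12) = (b + 1)*(b + 2)*(b^2 - 5*b + 6) = (b - 3)*(b + 1)*(b + 2)*(b - 2)
(2) = (g - 2)*(g^3 - 3*g^2 - g + 3) = (g - 2)*(g - 1)*(g^2 - 2*g - 3) = (g - 3)*(g - 2)*(g - 1)*(g + 1)
(3) = (v - 5)*(v^2 + 4*v) = v*(v - 5)*(v + 4)
(4) = (a - 1)*(a - 4)
(5) = (l + 3)*(l^2 - 1) = (l - 1)*(l + 3)*(l + 1)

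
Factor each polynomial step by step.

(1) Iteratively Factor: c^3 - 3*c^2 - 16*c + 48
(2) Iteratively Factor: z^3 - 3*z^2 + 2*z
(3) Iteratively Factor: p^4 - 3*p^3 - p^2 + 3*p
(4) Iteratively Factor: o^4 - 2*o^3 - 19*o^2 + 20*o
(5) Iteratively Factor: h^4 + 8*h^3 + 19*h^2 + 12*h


(1) = (c - 4)*(c^2 + c - 12) = (c - 4)*(c - 3)*(c + 4)
(2) = (z - 2)*(z^2 - z) = (z - 2)*(z - 1)*(z)
(3) = (p - 1)*(p^3 - 2*p^2 - 3*p) = p*(p - 1)*(p^2 - 2*p - 3) = p*(p - 1)*(p + 1)*(p - 3)
(4) = (o - 5)*(o^3 + 3*o^2 - 4*o) = o*(o - 5)*(o^2 + 3*o - 4) = o*(o - 5)*(o - 1)*(o + 4)
(5) = (h + 3)*(h^3 + 5*h^2 + 4*h) = (h + 1)*(h + 3)*(h^2 + 4*h) = (h + 1)*(h + 3)*(h + 4)*(h)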